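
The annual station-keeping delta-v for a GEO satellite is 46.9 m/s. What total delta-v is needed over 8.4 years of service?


dV = rate * years = 46.9 * 8.4
dV = 393.9600 m/s

393.9600 m/s


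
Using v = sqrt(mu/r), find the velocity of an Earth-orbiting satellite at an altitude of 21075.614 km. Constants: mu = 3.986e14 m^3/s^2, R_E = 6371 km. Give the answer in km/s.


r = R_E + alt = 6371.0 + 21075.614 = 27446.6140 km = 2.7446614e+07 m
v = sqrt(mu/r) = sqrt(3.986e14 / 2.7446614e+07) = 3810.8711 m/s = 3.8109 km/s

3.8109 km/s


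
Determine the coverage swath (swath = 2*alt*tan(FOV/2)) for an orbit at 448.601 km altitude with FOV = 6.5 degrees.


FOV = 6.5 deg = 0.1134464 rad
swath = 2 * alt * tan(FOV/2) = 2 * 448.601 * tan(0.0567232)
swath = 2 * 448.601 * 0.05678412
swath = 50.9468 km

50.9468 km


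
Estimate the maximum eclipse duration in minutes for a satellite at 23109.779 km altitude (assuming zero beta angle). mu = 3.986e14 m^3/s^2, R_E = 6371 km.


r = 29480.7790 km
T = 839.5922 min
Eclipse fraction = arcsin(R_E/r)/pi = arcsin(6371.0000/29480.7790)/pi
= arcsin(0.2161069)/pi = 0.06933597
Eclipse duration = 0.06933597 * 839.5922 = 58.2139 min

58.2139 minutes


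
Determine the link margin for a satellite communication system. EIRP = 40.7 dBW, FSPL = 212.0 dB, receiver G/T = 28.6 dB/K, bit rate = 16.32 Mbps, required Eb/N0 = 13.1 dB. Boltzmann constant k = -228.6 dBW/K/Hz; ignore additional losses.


C/N0 = EIRP - FSPL + G/T - k = 40.7 - 212.0 + 28.6 - (-228.6)
C/N0 = 85.9000 dB-Hz
R_b = 16.32 Mbps = 1.632e+07 bps -> 10*log10(R_b) = 72.1272 dB-Hz
Eb/N0 = C/N0 - 10*log10(R_b) = 85.9000 - 72.1272 = 13.7728 dB
Margin = Eb/N0 - Eb/N0_req = 13.7728 - 13.1 = 0.6727985 dB (link closes)

0.6728 dB


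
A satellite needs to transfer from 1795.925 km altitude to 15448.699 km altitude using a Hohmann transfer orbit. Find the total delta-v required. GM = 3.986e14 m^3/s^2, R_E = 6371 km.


r1 = 8166.9250 km = 8.166925e+06 m
r2 = 21819.6990 km = 2.1819699e+07 m
dv1 = sqrt(mu/r1)*(sqrt(2*r2/(r1+r2)) - 1) = 1441.6407 m/s
dv2 = sqrt(mu/r2)*(1 - sqrt(2*r1/(r1+r2))) = 1119.6379 m/s
total dv = |dv1| + |dv2| = 1441.6407 + 1119.6379 = 2561.2786 m/s = 2.5613 km/s

2.5613 km/s


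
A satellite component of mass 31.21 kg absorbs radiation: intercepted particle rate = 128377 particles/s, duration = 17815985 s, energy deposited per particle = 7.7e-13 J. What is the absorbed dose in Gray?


Total energy deposited = rate * time * E_per
  = 128377 * 17815985 * 7.7e-13 = 1.7611 J
Dose = E_total / mass = 1.7611 / 31.21
Dose = 0.05642792 Gy

0.0564 Gy


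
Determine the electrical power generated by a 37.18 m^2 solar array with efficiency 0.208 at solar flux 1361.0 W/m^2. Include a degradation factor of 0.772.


P = area * eta * S * degradation
P = 37.18 * 0.208 * 1361.0 * 0.772
P = 8125.4635 W

8125.4635 W


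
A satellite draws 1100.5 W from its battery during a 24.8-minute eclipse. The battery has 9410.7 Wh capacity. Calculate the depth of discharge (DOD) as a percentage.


E_used = P * t / 60 = 1100.5 * 24.8 / 60 = 454.8733 Wh
DOD = E_used / E_total * 100 = 454.8733 / 9410.7 * 100
DOD = 4.8336 %

4.8336 %


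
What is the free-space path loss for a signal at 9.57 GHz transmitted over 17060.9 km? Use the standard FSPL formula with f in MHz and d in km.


f = 9.57 GHz = 9570.0000 MHz
d = 17060.9 km
FSPL = 32.44 + 20*log10(9570.0000) + 20*log10(17060.9)
FSPL = 32.44 + 79.6182 + 84.6400
FSPL = 196.6983 dB

196.6983 dB


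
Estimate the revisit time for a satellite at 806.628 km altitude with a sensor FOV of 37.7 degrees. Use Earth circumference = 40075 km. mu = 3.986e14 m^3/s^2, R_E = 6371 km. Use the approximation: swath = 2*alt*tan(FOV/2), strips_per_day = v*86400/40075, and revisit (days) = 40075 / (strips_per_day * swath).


swath = 2*806.628*tan(0.3289946) = 550.7686 km
v = sqrt(mu/r) = 7452.0914 m/s = 7.4521 km/s
strips/day = v*86400/40075 = 7.4521*86400/40075 = 16.0664
coverage/day = strips * swath = 16.0664 * 550.7686 = 8848.8647 km
revisit = 40075 / 8848.8647 = 4.5288 days

4.5288 days


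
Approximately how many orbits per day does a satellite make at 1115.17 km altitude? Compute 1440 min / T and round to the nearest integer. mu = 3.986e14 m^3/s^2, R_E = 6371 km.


r = 7.48617e+06 m
T = 2*pi*sqrt(r^3/mu) = 6446.1551 s = 107.4359 min
revs/day = 1440 / 107.4359 = 13.4033
Rounded: 13 revolutions per day

13 revolutions per day


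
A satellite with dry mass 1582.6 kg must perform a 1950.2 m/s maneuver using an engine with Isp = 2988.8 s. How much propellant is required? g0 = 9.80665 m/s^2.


ve = Isp * g0 = 2988.8 * 9.80665 = 29310.115520 m/s
mass ratio = exp(dv/ve) = exp(1950.2/29310.115520) = 1.06880025
m_prop = m_dry * (mr - 1) = 1582.6 * (1.06880025 - 1)
m_prop = 108.8833 kg

108.8833 kg


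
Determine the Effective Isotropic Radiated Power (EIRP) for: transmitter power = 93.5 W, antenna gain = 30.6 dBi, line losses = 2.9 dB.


Pt = 93.5 W = 19.7081 dBW
EIRP = Pt_dBW + Gt - losses = 19.7081 + 30.6 - 2.9 = 47.4081 dBW

47.4081 dBW


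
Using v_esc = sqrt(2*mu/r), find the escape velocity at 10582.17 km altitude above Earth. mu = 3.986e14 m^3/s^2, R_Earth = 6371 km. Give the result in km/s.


r = 6371.0 + 10582.17 = 16953.1700 km = 1.695317e+07 m
v_esc = sqrt(2*mu/r) = sqrt(2*3.986e14 / 1.695317e+07)
v_esc = 6857.3795 m/s = 6.8574 km/s

6.8574 km/s


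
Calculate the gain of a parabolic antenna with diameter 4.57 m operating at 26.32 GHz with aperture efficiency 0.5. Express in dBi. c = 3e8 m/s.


lambda = c/f = 3e8 / 2.632e+10 = 0.01139818 m
G = eta*(pi*D/lambda)^2 = 0.5*(pi*4.57/0.01139818)^2
G = 793288.9599 (linear)
G = 10*log10(793288.9599) = 58.9943 dBi

58.9943 dBi


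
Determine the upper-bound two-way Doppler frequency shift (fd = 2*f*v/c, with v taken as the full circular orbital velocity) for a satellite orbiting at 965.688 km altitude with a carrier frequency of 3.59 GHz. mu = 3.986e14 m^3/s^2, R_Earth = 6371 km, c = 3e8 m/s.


r = 7.336688e+06 m
v = sqrt(mu/r) = 7370.8678 m/s (worst-case radial velocity)
f = 3.59 GHz = 3.59e+09 Hz
fd = 2*f*v/c = 2*3.59e+09*7370.8678/3.0e+08
fd = 176409.4360 Hz

176409.4360 Hz


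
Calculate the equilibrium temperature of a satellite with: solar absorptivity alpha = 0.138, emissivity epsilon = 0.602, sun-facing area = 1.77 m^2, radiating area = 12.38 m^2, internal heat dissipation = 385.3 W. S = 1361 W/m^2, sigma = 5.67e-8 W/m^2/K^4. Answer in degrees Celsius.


Numerator = alpha*S*A_sun + Q_int = 0.138*1361*1.77 + 385.3 = 717.7379 W
Denominator = eps*sigma*A_rad = 0.602*5.67e-8*12.38 = 4.2257149e-07 W/K^4
T^4 = 1.6985004e+09 K^4
T = 203.0095 K = -70.1405 C

-70.1405 degrees Celsius


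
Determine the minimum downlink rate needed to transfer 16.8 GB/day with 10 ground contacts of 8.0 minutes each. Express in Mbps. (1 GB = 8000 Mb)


total contact time = 10 * 8.0 * 60 = 4800.0000 s
data = 16.8 GB = 134400.0000 Mb
rate = 134400.0000 / 4800.0000 = 28.0000 Mbps

28.0000 Mbps


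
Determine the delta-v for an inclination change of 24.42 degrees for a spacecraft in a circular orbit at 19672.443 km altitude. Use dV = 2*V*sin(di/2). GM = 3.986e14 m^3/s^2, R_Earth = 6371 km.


r = 26043.4430 km = 2.6043443e+07 m
V = sqrt(mu/r) = 3912.1856 m/s
di = 24.42 deg = 0.4262094 rad
dV = 2*V*sin(di/2) = 2*3912.1856*sin(0.2131047)
dV = 1654.8184 m/s = 1.6548 km/s

1.6548 km/s


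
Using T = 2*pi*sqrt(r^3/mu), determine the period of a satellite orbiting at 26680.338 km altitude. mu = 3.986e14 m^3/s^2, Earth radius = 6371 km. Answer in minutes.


r = 33051.3380 km = 3.3051338e+07 m
T = 2*pi*sqrt(r^3/mu) = 2*pi*sqrt(3.6104982e+22 / 3.986e14)
T = 59799.1195 s = 996.6520 min

996.6520 minutes


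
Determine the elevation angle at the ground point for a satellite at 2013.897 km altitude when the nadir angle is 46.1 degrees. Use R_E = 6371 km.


r = R_E + alt = 8384.8970 km
Law of sines in the satellite / Earth-center / ground-point triangle:
  sin(nadir)/R_E = sin(90 + el)/r  =>  cos(el) = (r/R_E)*sin(nadir)
cos(el) = (8384.8970 / 6371.0000) * sin(46.1 deg) = 0.94832
el = arccos(0.94832) = 18.5007 deg
(Earth-central angle = 90 - nadir - el = 25.3993 deg)

18.5007 degrees


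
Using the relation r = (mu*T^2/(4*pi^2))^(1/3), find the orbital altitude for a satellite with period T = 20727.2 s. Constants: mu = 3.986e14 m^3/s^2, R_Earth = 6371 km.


T = 20727.2 s
r = (mu*T^2/(4*pi^2))^(1/3) = (3.986e14 * 20727.2^2 / (4*pi^2))^(1/3)
r = 1.630871e+07 m = 16308.7100 km
alt = r - R_E = 16308.7100 - 6371 = 9937.7100 km

9937.7100 km


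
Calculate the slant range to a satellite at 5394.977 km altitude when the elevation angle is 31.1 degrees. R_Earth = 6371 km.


h = 5394.977 km, el = 31.1 deg
d = -R_E*sin(el) + sqrt((R_E*sin(el))^2 + 2*R_E*h + h^2)
d = -6371.0000*sin(0.5427974) + sqrt((6371.0000*0.5165333)^2 + 2*6371.0000*5394.977 + 5394.977^2)
d = 7134.0480 km

7134.0480 km


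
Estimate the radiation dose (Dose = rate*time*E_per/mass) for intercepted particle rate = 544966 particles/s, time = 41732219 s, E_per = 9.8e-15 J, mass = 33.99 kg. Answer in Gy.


Total energy deposited = rate * time * E_per
  = 544966 * 41732219 * 9.8e-15 = 0.2228779 J
Dose = E_total / mass = 0.2228779 / 33.99
Dose = 0.00655716 Gy

0.0066 Gy


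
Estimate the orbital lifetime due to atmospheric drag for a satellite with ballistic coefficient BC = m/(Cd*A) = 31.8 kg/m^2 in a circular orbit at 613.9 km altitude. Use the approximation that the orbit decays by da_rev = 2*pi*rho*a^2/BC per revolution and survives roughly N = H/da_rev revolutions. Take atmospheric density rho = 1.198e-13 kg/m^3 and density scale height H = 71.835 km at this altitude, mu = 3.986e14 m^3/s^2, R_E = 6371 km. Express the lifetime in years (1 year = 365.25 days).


a = R_E + alt = 6984.9000 km = 6.9849e+06 m
da_rev = 2*pi*rho*a^2/BC = 2*pi*1.198e-13*(6.9849e+06)^2/31.8 = 1.154862 m per revolution
N = H/da_rev = 71835.0000 m / 1.154862 m = 62202.2571 revolutions
P = 2*pi*sqrt(a^3/mu) = 5809.6706 s
lifetime = N*P = 62202.2571 * 5809.6706 = 3.6137463e+08 s = 4182.5767 days
years = 4182.5767 / 365.25 = 11.4513 years

11.4513 years


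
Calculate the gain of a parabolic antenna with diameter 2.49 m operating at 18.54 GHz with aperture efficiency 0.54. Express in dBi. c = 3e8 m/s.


lambda = c/f = 3e8 / 1.854e+10 = 0.01618123 m
G = eta*(pi*D/lambda)^2 = 0.54*(pi*2.49/0.01618123)^2
G = 126202.8462 (linear)
G = 10*log10(126202.8462) = 51.0107 dBi

51.0107 dBi


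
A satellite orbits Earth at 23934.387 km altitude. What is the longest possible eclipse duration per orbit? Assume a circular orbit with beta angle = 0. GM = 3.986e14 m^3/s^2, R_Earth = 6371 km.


r = 30305.3870 km
T = 875.0638 min
Eclipse fraction = arcsin(R_E/r)/pi = arcsin(6371.0000/30305.3870)/pi
= arcsin(0.2102267)/pi = 0.06742019
Eclipse duration = 0.06742019 * 875.0638 = 58.9970 min

58.9970 minutes


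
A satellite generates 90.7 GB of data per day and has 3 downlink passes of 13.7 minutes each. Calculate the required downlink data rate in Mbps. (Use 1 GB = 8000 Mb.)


total contact time = 3 * 13.7 * 60 = 2466.0000 s
data = 90.7 GB = 725600.0000 Mb
rate = 725600.0000 / 2466.0000 = 294.2417 Mbps

294.2417 Mbps


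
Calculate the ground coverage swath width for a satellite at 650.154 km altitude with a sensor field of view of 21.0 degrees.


FOV = 21.0 deg = 0.3665191 rad
swath = 2 * alt * tan(FOV/2) = 2 * 650.154 * tan(0.1832596)
swath = 2 * 650.154 * 0.185339
swath = 240.9978 km

240.9978 km


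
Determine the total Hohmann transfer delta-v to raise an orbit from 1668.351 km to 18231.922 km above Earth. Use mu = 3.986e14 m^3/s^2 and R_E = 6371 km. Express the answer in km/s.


r1 = 8039.3510 km = 8.039351e+06 m
r2 = 24602.9220 km = 2.4602922e+07 m
dv1 = sqrt(mu/r1)*(sqrt(2*r2/(r1+r2)) - 1) = 1603.8390 m/s
dv2 = sqrt(mu/r2)*(1 - sqrt(2*r1/(r1+r2))) = 1200.1384 m/s
total dv = |dv1| + |dv2| = 1603.8390 + 1200.1384 = 2803.9773 m/s = 2.8040 km/s

2.8040 km/s


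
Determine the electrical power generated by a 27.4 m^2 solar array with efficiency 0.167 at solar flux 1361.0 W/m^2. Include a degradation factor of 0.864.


P = area * eta * S * degradation
P = 27.4 * 0.167 * 1361.0 * 0.864
P = 5380.7015 W

5380.7015 W


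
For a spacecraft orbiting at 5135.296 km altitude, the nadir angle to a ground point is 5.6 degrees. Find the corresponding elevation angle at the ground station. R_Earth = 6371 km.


r = R_E + alt = 11506.2960 km
Law of sines in the satellite / Earth-center / ground-point triangle:
  sin(nadir)/R_E = sin(90 + el)/r  =>  cos(el) = (r/R_E)*sin(nadir)
cos(el) = (11506.2960 / 6371.0000) * sin(5.6 deg) = 0.1762389
el = arccos(0.1762389) = 79.8492 deg
(Earth-central angle = 90 - nadir - el = 4.5508 deg)

79.8492 degrees


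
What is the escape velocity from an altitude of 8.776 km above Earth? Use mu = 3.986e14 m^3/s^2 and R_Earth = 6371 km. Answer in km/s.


r = 6371.0 + 8.776 = 6379.7760 km = 6.379776e+06 m
v_esc = sqrt(2*mu/r) = sqrt(2*3.986e14 / 6.379776e+06)
v_esc = 11178.4330 m/s = 11.1784 km/s

11.1784 km/s


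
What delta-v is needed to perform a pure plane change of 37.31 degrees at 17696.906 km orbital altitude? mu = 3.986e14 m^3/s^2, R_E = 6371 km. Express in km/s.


r = 24067.9060 km = 2.4067906e+07 m
V = sqrt(mu/r) = 4069.5791 m/s
di = 37.31 deg = 0.6511823 rad
dV = 2*V*sin(di/2) = 2*4069.5791*sin(0.3255912)
dV = 2603.4640 m/s = 2.6035 km/s

2.6035 km/s


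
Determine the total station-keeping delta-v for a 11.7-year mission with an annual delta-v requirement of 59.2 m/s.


dV = rate * years = 59.2 * 11.7
dV = 692.6400 m/s

692.6400 m/s


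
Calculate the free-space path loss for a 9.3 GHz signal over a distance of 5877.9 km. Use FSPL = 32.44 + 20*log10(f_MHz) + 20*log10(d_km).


f = 9.3 GHz = 9300.0000 MHz
d = 5877.9 km
FSPL = 32.44 + 20*log10(9300.0000) + 20*log10(5877.9)
FSPL = 32.44 + 79.3697 + 75.3844
FSPL = 187.1941 dB

187.1941 dB


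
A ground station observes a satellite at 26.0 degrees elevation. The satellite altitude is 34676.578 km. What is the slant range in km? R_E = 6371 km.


h = 34676.578 km, el = 26.0 deg
d = -R_E*sin(el) + sqrt((R_E*sin(el))^2 + 2*R_E*h + h^2)
d = -6371.0000*sin(0.4537856) + sqrt((6371.0000*0.4383711)^2 + 2*6371.0000*34676.578 + 34676.578^2)
d = 37853.3439 km

37853.3439 km


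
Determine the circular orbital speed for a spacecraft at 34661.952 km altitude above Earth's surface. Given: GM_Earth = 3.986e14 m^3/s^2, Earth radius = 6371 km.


r = R_E + alt = 6371.0 + 34661.952 = 41032.9520 km = 4.1032952e+07 m
v = sqrt(mu/r) = sqrt(3.986e14 / 4.1032952e+07) = 3116.7521 m/s = 3.1168 km/s

3.1168 km/s


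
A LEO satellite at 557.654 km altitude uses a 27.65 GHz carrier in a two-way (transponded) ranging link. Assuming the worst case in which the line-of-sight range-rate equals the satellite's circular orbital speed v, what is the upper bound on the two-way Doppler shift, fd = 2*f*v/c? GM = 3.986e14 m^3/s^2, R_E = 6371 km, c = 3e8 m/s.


r = 6.928654e+06 m
v = sqrt(mu/r) = 7584.8013 m/s (worst-case radial velocity)
f = 27.65 GHz = 2.765e+10 Hz
fd = 2*f*v/c = 2*2.765e+10*7584.8013/3.0e+08
fd = 1.3981317e+06 Hz

1.3981e+06 Hz


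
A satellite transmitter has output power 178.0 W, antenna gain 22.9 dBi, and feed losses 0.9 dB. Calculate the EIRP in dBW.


Pt = 178.0 W = 22.5042 dBW
EIRP = Pt_dBW + Gt - losses = 22.5042 + 22.9 - 0.9 = 44.5042 dBW

44.5042 dBW


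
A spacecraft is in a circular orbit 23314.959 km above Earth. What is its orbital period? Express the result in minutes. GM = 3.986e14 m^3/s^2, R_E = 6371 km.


r = 29685.9590 km = 2.9685959e+07 m
T = 2*pi*sqrt(r^3/mu) = 2*pi*sqrt(2.6160934e+22 / 3.986e14)
T = 50902.3516 s = 848.3725 min

848.3725 minutes


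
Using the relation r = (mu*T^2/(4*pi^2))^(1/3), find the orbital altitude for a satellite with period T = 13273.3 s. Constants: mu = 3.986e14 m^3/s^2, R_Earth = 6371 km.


T = 13273.3 s
r = (mu*T^2/(4*pi^2))^(1/3) = (3.986e14 * 13273.3^2 / (4*pi^2))^(1/3)
r = 1.2116536e+07 m = 12116.5355 km
alt = r - R_E = 12116.5355 - 6371 = 5745.5355 km

5745.5355 km


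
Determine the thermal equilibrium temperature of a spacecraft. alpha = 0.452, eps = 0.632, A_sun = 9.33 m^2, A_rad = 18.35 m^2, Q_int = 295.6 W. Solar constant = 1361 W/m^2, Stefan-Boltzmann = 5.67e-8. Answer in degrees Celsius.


Numerator = alpha*S*A_sun + Q_int = 0.452*1361*9.33 + 295.6 = 6035.1548 W
Denominator = eps*sigma*A_rad = 0.632*5.67e-8*18.35 = 6.5756124e-07 W/K^4
T^4 = 9.1780877e+09 K^4
T = 309.5195 K = 36.3695 C

36.3695 degrees Celsius


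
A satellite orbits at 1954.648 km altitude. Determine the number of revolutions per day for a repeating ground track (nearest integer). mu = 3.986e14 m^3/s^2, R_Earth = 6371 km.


r = 8.325648e+06 m
T = 2*pi*sqrt(r^3/mu) = 7560.2871 s = 126.0048 min
revs/day = 1440 / 126.0048 = 11.4281
Rounded: 11 revolutions per day

11 revolutions per day


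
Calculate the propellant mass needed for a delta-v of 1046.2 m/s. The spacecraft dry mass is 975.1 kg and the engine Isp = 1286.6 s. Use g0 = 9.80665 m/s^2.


ve = Isp * g0 = 1286.6 * 9.80665 = 12617.235890 m/s
mass ratio = exp(dv/ve) = exp(1046.2/12617.235890) = 1.08645306
m_prop = m_dry * (mr - 1) = 975.1 * (1.08645306 - 1)
m_prop = 84.3004 kg

84.3004 kg


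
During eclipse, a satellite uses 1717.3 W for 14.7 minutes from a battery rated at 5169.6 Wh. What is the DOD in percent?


E_used = P * t / 60 = 1717.3 * 14.7 / 60 = 420.7385 Wh
DOD = E_used / E_total * 100 = 420.7385 / 5169.6 * 100
DOD = 8.1387 %

8.1387 %


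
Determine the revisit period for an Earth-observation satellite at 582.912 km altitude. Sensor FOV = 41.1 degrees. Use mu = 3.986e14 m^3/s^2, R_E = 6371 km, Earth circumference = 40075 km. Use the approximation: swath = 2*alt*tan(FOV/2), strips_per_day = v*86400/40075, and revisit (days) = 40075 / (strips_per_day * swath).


swath = 2*582.912*tan(0.3586652) = 437.0437 km
v = sqrt(mu/r) = 7571.0140 m/s = 7.5710 km/s
strips/day = v*86400/40075 = 7.5710*86400/40075 = 16.3228
coverage/day = strips * swath = 16.3228 * 437.0437 = 7133.7705 km
revisit = 40075 / 7133.7705 = 5.6176 days

5.6176 days


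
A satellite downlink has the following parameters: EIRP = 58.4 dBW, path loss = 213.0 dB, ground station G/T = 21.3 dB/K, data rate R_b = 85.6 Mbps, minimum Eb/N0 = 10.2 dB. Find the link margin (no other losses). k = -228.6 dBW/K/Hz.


C/N0 = EIRP - FSPL + G/T - k = 58.4 - 213.0 + 21.3 - (-228.6)
C/N0 = 95.3000 dB-Hz
R_b = 85.6 Mbps = 8.56e+07 bps -> 10*log10(R_b) = 79.3247 dB-Hz
Eb/N0 = C/N0 - 10*log10(R_b) = 95.3000 - 79.3247 = 15.9753 dB
Margin = Eb/N0 - Eb/N0_req = 15.9753 - 10.2 = 5.7753 dB (link closes)

5.7753 dB


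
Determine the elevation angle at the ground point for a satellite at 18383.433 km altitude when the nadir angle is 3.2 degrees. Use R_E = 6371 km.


r = R_E + alt = 24754.4330 km
Law of sines in the satellite / Earth-center / ground-point triangle:
  sin(nadir)/R_E = sin(90 + el)/r  =>  cos(el) = (r/R_E)*sin(nadir)
cos(el) = (24754.4330 / 6371.0000) * sin(3.2 deg) = 0.2168937
el = arccos(0.2168937) = 77.4734 deg
(Earth-central angle = 90 - nadir - el = 9.3266 deg)

77.4734 degrees


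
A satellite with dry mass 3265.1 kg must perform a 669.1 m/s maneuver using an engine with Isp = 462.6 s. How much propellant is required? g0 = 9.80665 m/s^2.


ve = Isp * g0 = 462.6 * 9.80665 = 4536.556290 m/s
mass ratio = exp(dv/ve) = exp(669.1/4536.556290) = 1.15892254
m_prop = m_dry * (mr - 1) = 3265.1 * (1.15892254 - 1)
m_prop = 518.8980 kg

518.8980 kg


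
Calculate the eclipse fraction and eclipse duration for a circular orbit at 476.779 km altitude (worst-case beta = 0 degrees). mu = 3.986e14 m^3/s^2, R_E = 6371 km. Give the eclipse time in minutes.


r = 6847.7790 km
T = 93.9906 min
Eclipse fraction = arcsin(R_E/r)/pi = arcsin(6371.0000/6847.7790)/pi
= arcsin(0.9303747)/pi = 0.3805183
Eclipse duration = 0.3805183 * 93.9906 = 35.7652 min

35.7652 minutes


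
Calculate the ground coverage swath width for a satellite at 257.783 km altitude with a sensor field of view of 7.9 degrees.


FOV = 7.9 deg = 0.137881 rad
swath = 2 * alt * tan(FOV/2) = 2 * 257.783 * tan(0.06894051)
swath = 2 * 257.783 * 0.06904993
swath = 35.5998 km

35.5998 km


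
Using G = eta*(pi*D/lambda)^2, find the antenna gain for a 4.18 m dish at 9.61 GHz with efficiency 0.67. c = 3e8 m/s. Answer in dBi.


lambda = c/f = 3e8 / 9.61e+09 = 0.03121748 m
G = eta*(pi*D/lambda)^2 = 0.67*(pi*4.18/0.03121748)^2
G = 118558.1401 (linear)
G = 10*log10(118558.1401) = 50.7393 dBi

50.7393 dBi


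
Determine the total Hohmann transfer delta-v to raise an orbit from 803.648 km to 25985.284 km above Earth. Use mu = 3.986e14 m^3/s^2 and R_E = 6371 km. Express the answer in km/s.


r1 = 7174.6480 km = 7.174648e+06 m
r2 = 32356.2840 km = 3.2356284e+07 m
dv1 = sqrt(mu/r1)*(sqrt(2*r2/(r1+r2)) - 1) = 2082.9737 m/s
dv2 = sqrt(mu/r2)*(1 - sqrt(2*r1/(r1+r2))) = 1395.2179 m/s
total dv = |dv1| + |dv2| = 2082.9737 + 1395.2179 = 3478.1916 m/s = 3.4782 km/s

3.4782 km/s


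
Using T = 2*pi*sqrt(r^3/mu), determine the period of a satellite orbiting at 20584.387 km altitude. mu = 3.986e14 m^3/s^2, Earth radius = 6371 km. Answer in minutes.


r = 26955.3870 km = 2.6955387e+07 m
T = 2*pi*sqrt(r^3/mu) = 2*pi*sqrt(1.9585592e+22 / 3.986e14)
T = 44043.2723 s = 734.0545 min

734.0545 minutes


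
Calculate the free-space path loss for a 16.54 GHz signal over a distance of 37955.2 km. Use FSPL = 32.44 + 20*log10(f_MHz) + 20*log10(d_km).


f = 16.54 GHz = 16540.0000 MHz
d = 37955.2 km
FSPL = 32.44 + 20*log10(16540.0000) + 20*log10(37955.2)
FSPL = 32.44 + 84.3707 + 91.5854
FSPL = 208.3961 dB

208.3961 dB


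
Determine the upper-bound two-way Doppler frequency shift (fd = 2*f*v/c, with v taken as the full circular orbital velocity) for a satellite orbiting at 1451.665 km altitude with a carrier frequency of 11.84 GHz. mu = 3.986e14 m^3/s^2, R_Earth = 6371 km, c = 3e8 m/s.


r = 7.822665e+06 m
v = sqrt(mu/r) = 7138.2422 m/s (worst-case radial velocity)
f = 11.84 GHz = 1.184e+10 Hz
fd = 2*f*v/c = 2*1.184e+10*7138.2422/3.0e+08
fd = 563445.2530 Hz

563445.2530 Hz


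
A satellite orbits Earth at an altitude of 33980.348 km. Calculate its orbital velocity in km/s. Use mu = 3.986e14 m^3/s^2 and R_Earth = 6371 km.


r = R_E + alt = 6371.0 + 33980.348 = 40351.3480 km = 4.0351348e+07 m
v = sqrt(mu/r) = sqrt(3.986e14 / 4.0351348e+07) = 3142.9656 m/s = 3.1430 km/s

3.1430 km/s


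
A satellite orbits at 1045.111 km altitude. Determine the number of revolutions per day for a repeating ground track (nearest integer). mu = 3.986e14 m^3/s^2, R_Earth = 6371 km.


r = 7.416111e+06 m
T = 2*pi*sqrt(r^3/mu) = 6355.8780 s = 105.9313 min
revs/day = 1440 / 105.9313 = 13.5937
Rounded: 14 revolutions per day

14 revolutions per day


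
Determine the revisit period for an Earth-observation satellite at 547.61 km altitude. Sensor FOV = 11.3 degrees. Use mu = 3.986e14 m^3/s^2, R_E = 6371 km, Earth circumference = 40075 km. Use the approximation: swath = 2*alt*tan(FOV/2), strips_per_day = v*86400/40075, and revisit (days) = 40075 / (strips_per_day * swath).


swath = 2*547.61*tan(0.0986111) = 108.3523 km
v = sqrt(mu/r) = 7590.3049 m/s = 7.5903 km/s
strips/day = v*86400/40075 = 7.5903*86400/40075 = 16.3644
coverage/day = strips * swath = 16.3644 * 108.3523 = 1773.1176 km
revisit = 40075 / 1773.1176 = 22.6014 days

22.6014 days


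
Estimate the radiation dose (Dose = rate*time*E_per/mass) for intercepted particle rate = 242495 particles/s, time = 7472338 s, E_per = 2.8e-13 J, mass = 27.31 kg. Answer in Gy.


Total energy deposited = rate * time * E_per
  = 242495 * 7472338 * 2.8e-13 = 0.5073613 J
Dose = E_total / mass = 0.5073613 / 27.31
Dose = 0.01857786 Gy

0.0186 Gy


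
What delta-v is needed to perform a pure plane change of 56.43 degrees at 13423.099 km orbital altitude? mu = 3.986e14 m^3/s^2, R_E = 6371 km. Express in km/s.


r = 19794.0990 km = 1.9794099e+07 m
V = sqrt(mu/r) = 4487.4619 m/s
di = 56.43 deg = 0.9848893 rad
dV = 2*V*sin(di/2) = 2*4487.4619*sin(0.4924446)
dV = 4243.1777 m/s = 4.2432 km/s

4.2432 km/s


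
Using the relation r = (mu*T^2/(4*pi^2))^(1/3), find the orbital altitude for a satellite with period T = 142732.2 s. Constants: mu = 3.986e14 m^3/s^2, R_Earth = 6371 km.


T = 142732.2 s
r = (mu*T^2/(4*pi^2))^(1/3) = (3.986e14 * 142732.2^2 / (4*pi^2))^(1/3)
r = 5.9030142e+07 m = 59030.1417 km
alt = r - R_E = 59030.1417 - 6371 = 52659.1417 km

52659.1417 km


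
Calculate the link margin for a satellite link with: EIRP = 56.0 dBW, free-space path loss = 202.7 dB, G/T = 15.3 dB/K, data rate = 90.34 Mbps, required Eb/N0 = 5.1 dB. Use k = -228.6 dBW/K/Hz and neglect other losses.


C/N0 = EIRP - FSPL + G/T - k = 56.0 - 202.7 + 15.3 - (-228.6)
C/N0 = 97.2000 dB-Hz
R_b = 90.34 Mbps = 9.034e+07 bps -> 10*log10(R_b) = 79.5588 dB-Hz
Eb/N0 = C/N0 - 10*log10(R_b) = 97.2000 - 79.5588 = 17.6412 dB
Margin = Eb/N0 - Eb/N0_req = 17.6412 - 5.1 = 12.5412 dB (link closes)

12.5412 dB


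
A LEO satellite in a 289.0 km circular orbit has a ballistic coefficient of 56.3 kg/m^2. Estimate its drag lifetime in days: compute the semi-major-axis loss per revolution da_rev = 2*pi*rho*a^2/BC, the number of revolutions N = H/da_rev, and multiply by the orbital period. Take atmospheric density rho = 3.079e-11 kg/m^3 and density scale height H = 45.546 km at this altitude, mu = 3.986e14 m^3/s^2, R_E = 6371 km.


a = R_E + alt = 6660.0000 km = 6.66e+06 m
da_rev = 2*pi*rho*a^2/BC = 2*pi*3.079e-11*(6.66e+06)^2/56.3 = 152.415670 m per revolution
N = H/da_rev = 45546.0000 m / 152.415670 m = 298.8275 revolutions
P = 2*pi*sqrt(a^3/mu) = 5409.0695 s
lifetime = N*P = 298.8275 * 5409.0695 = 1.6163789e+06 s = 18.7081 days

18.7081 days


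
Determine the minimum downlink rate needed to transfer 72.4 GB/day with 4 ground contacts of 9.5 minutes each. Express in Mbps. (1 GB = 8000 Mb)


total contact time = 4 * 9.5 * 60 = 2280.0000 s
data = 72.4 GB = 579200.0000 Mb
rate = 579200.0000 / 2280.0000 = 254.0351 Mbps

254.0351 Mbps


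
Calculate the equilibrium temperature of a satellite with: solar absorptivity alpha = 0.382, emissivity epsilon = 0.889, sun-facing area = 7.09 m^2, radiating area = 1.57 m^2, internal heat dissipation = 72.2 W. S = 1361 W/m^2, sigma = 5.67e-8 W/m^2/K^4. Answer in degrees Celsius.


Numerator = alpha*S*A_sun + Q_int = 0.382*1361*7.09 + 72.2 = 3758.3052 W
Denominator = eps*sigma*A_rad = 0.889*5.67e-8*1.57 = 7.9137891e-08 W/K^4
T^4 = 4.7490591e+10 K^4
T = 466.8226 K = 193.6726 C

193.6726 degrees Celsius


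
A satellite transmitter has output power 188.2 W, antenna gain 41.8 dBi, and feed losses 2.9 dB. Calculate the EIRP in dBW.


Pt = 188.2 W = 22.7462 dBW
EIRP = Pt_dBW + Gt - losses = 22.7462 + 41.8 - 2.9 = 61.6462 dBW

61.6462 dBW


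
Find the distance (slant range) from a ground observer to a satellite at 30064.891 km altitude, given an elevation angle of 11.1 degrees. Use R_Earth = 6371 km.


h = 30064.891 km, el = 11.1 deg
d = -R_E*sin(el) + sqrt((R_E*sin(el))^2 + 2*R_E*h + h^2)
d = -6371.0000*sin(0.1937315) + sqrt((6371.0000*0.192522)^2 + 2*6371.0000*30064.891 + 30064.891^2)
d = 34668.9709 km

34668.9709 km


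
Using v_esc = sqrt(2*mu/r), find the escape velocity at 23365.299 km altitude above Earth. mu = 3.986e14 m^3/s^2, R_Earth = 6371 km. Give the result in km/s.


r = 6371.0 + 23365.299 = 29736.2990 km = 2.9736299e+07 m
v_esc = sqrt(2*mu/r) = sqrt(2*3.986e14 / 2.9736299e+07)
v_esc = 5177.7394 m/s = 5.1777 km/s

5.1777 km/s


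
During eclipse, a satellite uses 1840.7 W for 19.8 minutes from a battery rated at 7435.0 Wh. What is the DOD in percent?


E_used = P * t / 60 = 1840.7 * 19.8 / 60 = 607.4310 Wh
DOD = E_used / E_total * 100 = 607.4310 / 7435.0 * 100
DOD = 8.1699 %

8.1699 %


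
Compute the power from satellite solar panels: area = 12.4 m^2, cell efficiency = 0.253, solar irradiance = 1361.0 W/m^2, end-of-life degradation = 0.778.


P = area * eta * S * degradation
P = 12.4 * 0.253 * 1361.0 * 0.778
P = 3321.8493 W

3321.8493 W


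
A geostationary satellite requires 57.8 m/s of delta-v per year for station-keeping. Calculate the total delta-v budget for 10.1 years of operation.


dV = rate * years = 57.8 * 10.1
dV = 583.7800 m/s

583.7800 m/s


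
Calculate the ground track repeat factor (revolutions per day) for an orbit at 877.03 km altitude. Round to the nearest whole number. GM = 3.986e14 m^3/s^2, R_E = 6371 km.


r = 7.24803e+06 m
T = 2*pi*sqrt(r^3/mu) = 6141.0297 s = 102.3505 min
revs/day = 1440 / 102.3505 = 14.0693
Rounded: 14 revolutions per day

14 revolutions per day


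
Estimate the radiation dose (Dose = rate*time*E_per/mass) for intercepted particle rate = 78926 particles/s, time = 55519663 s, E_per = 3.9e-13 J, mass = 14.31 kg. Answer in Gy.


Total energy deposited = rate * time * E_per
  = 78926 * 55519663 * 3.9e-13 = 1.7090 J
Dose = E_total / mass = 1.7090 / 14.31
Dose = 0.1194241 Gy

0.1194 Gy


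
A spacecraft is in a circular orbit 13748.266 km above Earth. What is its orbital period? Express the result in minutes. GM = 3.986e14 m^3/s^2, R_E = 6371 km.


r = 20119.2660 km = 2.0119266e+07 m
T = 2*pi*sqrt(r^3/mu) = 2*pi*sqrt(8.1439744e+21 / 3.986e14)
T = 28400.7246 s = 473.3454 min

473.3454 minutes


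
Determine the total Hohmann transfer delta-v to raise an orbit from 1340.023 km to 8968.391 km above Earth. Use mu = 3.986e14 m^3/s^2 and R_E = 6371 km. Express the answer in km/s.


r1 = 7711.0230 km = 7.711023e+06 m
r2 = 15339.3910 km = 1.5339391e+07 m
dv1 = sqrt(mu/r1)*(sqrt(2*r2/(r1+r2)) - 1) = 1104.8095 m/s
dv2 = sqrt(mu/r2)*(1 - sqrt(2*r1/(r1+r2))) = 927.9688 m/s
total dv = |dv1| + |dv2| = 1104.8095 + 927.9688 = 2032.7783 m/s = 2.0328 km/s

2.0328 km/s


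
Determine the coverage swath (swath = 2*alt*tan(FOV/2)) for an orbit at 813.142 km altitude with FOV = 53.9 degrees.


FOV = 53.9 deg = 0.9407325 rad
swath = 2 * alt * tan(FOV/2) = 2 * 813.142 * tan(0.4703662)
swath = 2 * 813.142 * 0.5084267
swath = 826.8462 km

826.8462 km


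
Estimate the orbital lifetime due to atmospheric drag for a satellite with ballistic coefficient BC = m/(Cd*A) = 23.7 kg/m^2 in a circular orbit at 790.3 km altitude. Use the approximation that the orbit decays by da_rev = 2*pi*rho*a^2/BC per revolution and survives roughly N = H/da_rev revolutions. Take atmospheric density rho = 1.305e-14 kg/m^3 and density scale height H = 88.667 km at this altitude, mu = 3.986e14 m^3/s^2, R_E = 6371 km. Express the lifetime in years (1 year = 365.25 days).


a = R_E + alt = 7161.3000 km = 7.1613e+06 m
da_rev = 2*pi*rho*a^2/BC = 2*pi*1.305e-14*(7.1613e+06)^2/23.7 = 0.177429476 m per revolution
N = H/da_rev = 88667.0000 m / 0.177429476 m = 499730.9477 revolutions
P = 2*pi*sqrt(a^3/mu) = 6031.1346 s
lifetime = N*P = 499730.9477 * 6031.1346 = 3.0139446e+09 s = 34883.6183 days
years = 34883.6183 / 365.25 = 95.5061 years

95.5061 years


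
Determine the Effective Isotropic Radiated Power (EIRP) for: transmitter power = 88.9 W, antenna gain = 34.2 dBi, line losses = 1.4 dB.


Pt = 88.9 W = 19.4890 dBW
EIRP = Pt_dBW + Gt - losses = 19.4890 + 34.2 - 1.4 = 52.2890 dBW

52.2890 dBW


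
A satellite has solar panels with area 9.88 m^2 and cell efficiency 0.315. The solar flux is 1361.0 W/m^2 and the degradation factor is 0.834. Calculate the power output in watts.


P = area * eta * S * degradation
P = 9.88 * 0.315 * 1361.0 * 0.834
P = 3532.5773 W

3532.5773 W


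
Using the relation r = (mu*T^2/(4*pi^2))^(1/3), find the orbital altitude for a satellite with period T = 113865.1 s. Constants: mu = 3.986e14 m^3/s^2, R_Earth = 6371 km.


T = 113865.1 s
r = (mu*T^2/(4*pi^2))^(1/3) = (3.986e14 * 113865.1^2 / (4*pi^2))^(1/3)
r = 5.0775352e+07 m = 50775.3517 km
alt = r - R_E = 50775.3517 - 6371 = 44404.3517 km

44404.3517 km


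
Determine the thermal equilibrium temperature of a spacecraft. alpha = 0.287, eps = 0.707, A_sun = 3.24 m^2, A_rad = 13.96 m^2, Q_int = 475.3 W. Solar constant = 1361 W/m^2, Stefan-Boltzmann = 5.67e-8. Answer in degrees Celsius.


Numerator = alpha*S*A_sun + Q_int = 0.287*1361*3.24 + 475.3 = 1740.8667 W
Denominator = eps*sigma*A_rad = 0.707*5.67e-8*13.96 = 5.5961312e-07 W/K^4
T^4 = 3.1108396e+09 K^4
T = 236.1671 K = -36.9829 C

-36.9829 degrees Celsius


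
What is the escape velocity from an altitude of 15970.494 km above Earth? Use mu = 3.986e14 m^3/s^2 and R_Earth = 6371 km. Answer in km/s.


r = 6371.0 + 15970.494 = 22341.4940 km = 2.2341494e+07 m
v_esc = sqrt(2*mu/r) = sqrt(2*3.986e14 / 2.2341494e+07)
v_esc = 5973.4817 m/s = 5.9735 km/s

5.9735 km/s


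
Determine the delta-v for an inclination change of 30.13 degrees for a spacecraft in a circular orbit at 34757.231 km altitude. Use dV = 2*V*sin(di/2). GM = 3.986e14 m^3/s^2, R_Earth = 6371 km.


r = 41128.2310 km = 4.1128231e+07 m
V = sqrt(mu/r) = 3113.1399 m/s
di = 30.13 deg = 0.5258677 rad
dV = 2*V*sin(di/2) = 2*3113.1399*sin(0.2629339)
dV = 1618.3015 m/s = 1.6183 km/s

1.6183 km/s


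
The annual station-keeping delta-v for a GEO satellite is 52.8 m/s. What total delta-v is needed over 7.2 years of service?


dV = rate * years = 52.8 * 7.2
dV = 380.1600 m/s

380.1600 m/s


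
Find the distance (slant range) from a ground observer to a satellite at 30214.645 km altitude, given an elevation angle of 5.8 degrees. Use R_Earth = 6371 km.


h = 30214.645 km, el = 5.8 deg
d = -R_E*sin(el) + sqrt((R_E*sin(el))^2 + 2*R_E*h + h^2)
d = -6371.0000*sin(0.1012291) + sqrt((6371.0000*0.1010563)^2 + 2*6371.0000*30214.645 + 30214.645^2)
d = 35388.5765 km

35388.5765 km


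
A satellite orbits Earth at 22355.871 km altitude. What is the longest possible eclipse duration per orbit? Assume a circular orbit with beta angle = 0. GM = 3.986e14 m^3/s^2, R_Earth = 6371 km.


r = 28726.8710 km
T = 807.5928 min
Eclipse fraction = arcsin(R_E/r)/pi = arcsin(6371.0000/28726.8710)/pi
= arcsin(0.2217784)/pi = 0.07118616
Eclipse duration = 0.07118616 * 807.5928 = 57.4894 min

57.4894 minutes


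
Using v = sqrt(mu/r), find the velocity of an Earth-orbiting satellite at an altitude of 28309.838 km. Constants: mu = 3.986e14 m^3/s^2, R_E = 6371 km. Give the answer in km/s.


r = R_E + alt = 6371.0 + 28309.838 = 34680.8380 km = 3.4680838e+07 m
v = sqrt(mu/r) = sqrt(3.986e14 / 3.4680838e+07) = 3390.1886 m/s = 3.3902 km/s

3.3902 km/s


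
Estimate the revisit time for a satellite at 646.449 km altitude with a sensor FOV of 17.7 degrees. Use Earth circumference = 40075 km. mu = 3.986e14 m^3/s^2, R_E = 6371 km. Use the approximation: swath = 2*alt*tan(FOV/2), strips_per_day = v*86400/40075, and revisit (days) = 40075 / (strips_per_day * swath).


swath = 2*646.449*tan(0.1544616) = 201.3066 km
v = sqrt(mu/r) = 7536.6616 m/s = 7.5367 km/s
strips/day = v*86400/40075 = 7.5367*86400/40075 = 16.2487
coverage/day = strips * swath = 16.2487 * 201.3066 = 3270.9759 km
revisit = 40075 / 3270.9759 = 12.2517 days

12.2517 days


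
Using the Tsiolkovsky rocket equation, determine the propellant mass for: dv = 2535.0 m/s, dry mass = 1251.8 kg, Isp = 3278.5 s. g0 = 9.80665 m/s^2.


ve = Isp * g0 = 3278.5 * 9.80665 = 32151.102025 m/s
mass ratio = exp(dv/ve) = exp(2535.0/32151.102025) = 1.08203815
m_prop = m_dry * (mr - 1) = 1251.8 * (1.08203815 - 1)
m_prop = 102.6954 kg

102.6954 kg


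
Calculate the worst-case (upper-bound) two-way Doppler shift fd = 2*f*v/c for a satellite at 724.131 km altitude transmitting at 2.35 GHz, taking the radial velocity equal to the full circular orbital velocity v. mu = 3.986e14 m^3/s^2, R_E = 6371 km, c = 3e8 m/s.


r = 7.095131e+06 m
v = sqrt(mu/r) = 7495.2900 m/s (worst-case radial velocity)
f = 2.35 GHz = 2.35e+09 Hz
fd = 2*f*v/c = 2*2.35e+09*7495.2900/3.0e+08
fd = 117426.2092 Hz

117426.2092 Hz


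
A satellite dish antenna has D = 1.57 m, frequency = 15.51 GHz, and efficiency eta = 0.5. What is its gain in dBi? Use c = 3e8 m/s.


lambda = c/f = 3e8 / 1.551e+10 = 0.01934236 m
G = eta*(pi*D/lambda)^2 = 0.5*(pi*1.57/0.01934236)^2
G = 32512.4832 (linear)
G = 10*log10(32512.4832) = 45.1205 dBi

45.1205 dBi


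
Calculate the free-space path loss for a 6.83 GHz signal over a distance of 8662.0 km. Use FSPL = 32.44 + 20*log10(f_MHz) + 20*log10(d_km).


f = 6.83 GHz = 6830.0000 MHz
d = 8662.0 km
FSPL = 32.44 + 20*log10(6830.0000) + 20*log10(8662.0)
FSPL = 32.44 + 76.6884 + 78.7524
FSPL = 187.8808 dB

187.8808 dB


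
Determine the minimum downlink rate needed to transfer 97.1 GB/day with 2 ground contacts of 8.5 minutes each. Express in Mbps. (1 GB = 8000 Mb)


total contact time = 2 * 8.5 * 60 = 1020.0000 s
data = 97.1 GB = 776800.0000 Mb
rate = 776800.0000 / 1020.0000 = 761.5686 Mbps

761.5686 Mbps


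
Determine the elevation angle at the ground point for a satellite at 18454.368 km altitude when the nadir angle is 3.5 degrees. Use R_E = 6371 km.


r = R_E + alt = 24825.3680 km
Law of sines in the satellite / Earth-center / ground-point triangle:
  sin(nadir)/R_E = sin(90 + el)/r  =>  cos(el) = (r/R_E)*sin(nadir)
cos(el) = (24825.3680 / 6371.0000) * sin(3.5 deg) = 0.237883
el = arccos(0.237883) = 76.2384 deg
(Earth-central angle = 90 - nadir - el = 10.2616 deg)

76.2384 degrees


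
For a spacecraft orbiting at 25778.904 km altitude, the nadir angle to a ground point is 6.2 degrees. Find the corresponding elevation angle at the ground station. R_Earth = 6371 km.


r = R_E + alt = 32149.9040 km
Law of sines in the satellite / Earth-center / ground-point triangle:
  sin(nadir)/R_E = sin(90 + el)/r  =>  cos(el) = (r/R_E)*sin(nadir)
cos(el) = (32149.9040 / 6371.0000) * sin(6.2 deg) = 0.5449959
el = arccos(0.5449959) = 56.9756 deg
(Earth-central angle = 90 - nadir - el = 26.8244 deg)

56.9756 degrees


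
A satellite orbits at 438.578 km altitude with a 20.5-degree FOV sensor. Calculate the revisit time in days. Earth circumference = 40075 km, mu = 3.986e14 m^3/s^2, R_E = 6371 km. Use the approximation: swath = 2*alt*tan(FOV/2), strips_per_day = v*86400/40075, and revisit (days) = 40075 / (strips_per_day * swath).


swath = 2*438.578*tan(0.1788962) = 158.6156 km
v = sqrt(mu/r) = 7650.8299 m/s = 7.6508 km/s
strips/day = v*86400/40075 = 7.6508*86400/40075 = 16.4949
coverage/day = strips * swath = 16.4949 * 158.6156 = 2616.3436 km
revisit = 40075 / 2616.3436 = 15.3172 days

15.3172 days


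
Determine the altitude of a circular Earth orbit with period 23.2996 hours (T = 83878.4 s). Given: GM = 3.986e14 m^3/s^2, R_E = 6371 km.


T = 83878.4 s
r = (mu*T^2/(4*pi^2))^(1/3) = (3.986e14 * 83878.4^2 / (4*pi^2))^(1/3)
r = 4.1415154e+07 m = 41415.1537 km
alt = r - R_E = 41415.1537 - 6371 = 35044.1537 km

35044.1537 km


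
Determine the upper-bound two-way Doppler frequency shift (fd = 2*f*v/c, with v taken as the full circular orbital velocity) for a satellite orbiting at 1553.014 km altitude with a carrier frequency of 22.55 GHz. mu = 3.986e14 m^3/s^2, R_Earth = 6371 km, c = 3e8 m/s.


r = 7.924014e+06 m
v = sqrt(mu/r) = 7092.4459 m/s (worst-case radial velocity)
f = 22.55 GHz = 2.255e+10 Hz
fd = 2*f*v/c = 2*2.255e+10*7092.4459/3.0e+08
fd = 1.066231e+06 Hz

1.0662e+06 Hz


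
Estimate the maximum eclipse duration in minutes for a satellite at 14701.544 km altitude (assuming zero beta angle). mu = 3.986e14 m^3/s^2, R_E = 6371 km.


r = 21072.5440 km
T = 507.3824 min
Eclipse fraction = arcsin(R_E/r)/pi = arcsin(6371.0000/21072.5440)/pi
= arcsin(0.3023365)/pi = 0.09776664
Eclipse duration = 0.09776664 * 507.3824 = 49.6051 min

49.6051 minutes


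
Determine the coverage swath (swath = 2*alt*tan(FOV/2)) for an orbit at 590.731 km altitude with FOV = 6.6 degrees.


FOV = 6.6 deg = 0.1151917 rad
swath = 2 * alt * tan(FOV/2) = 2 * 590.731 * tan(0.05759587)
swath = 2 * 590.731 * 0.05765964
swath = 68.1227 km

68.1227 km


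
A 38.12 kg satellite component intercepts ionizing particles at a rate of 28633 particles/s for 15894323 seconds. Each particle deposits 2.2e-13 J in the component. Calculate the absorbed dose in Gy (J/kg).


Total energy deposited = rate * time * E_per
  = 28633 * 15894323 * 2.2e-13 = 0.1001225 J
Dose = E_total / mass = 0.1001225 / 38.12
Dose = 0.002626508 Gy

0.0026 Gy
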